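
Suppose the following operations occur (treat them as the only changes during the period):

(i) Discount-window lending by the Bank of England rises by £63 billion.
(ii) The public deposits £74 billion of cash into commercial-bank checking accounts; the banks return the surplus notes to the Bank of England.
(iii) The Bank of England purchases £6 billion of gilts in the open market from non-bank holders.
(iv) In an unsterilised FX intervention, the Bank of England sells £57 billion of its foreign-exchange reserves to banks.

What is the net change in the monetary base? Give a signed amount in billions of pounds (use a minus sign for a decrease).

Discount-window loan £63 billion: Bank of England balance sheet expands → +£63B.
Currency deposit £74 billion: just a shift between currency and reserves — both are base money → 0.
Asset purchase (from non-banks) £6 billion: Bank of England balance sheet expands → +£6B.
FX sale £57 billion: Bank of England balance sheet contracts → −£57B.
Net: 63 + 0 + 6 − 57 = +£12 billion.

+£12 billion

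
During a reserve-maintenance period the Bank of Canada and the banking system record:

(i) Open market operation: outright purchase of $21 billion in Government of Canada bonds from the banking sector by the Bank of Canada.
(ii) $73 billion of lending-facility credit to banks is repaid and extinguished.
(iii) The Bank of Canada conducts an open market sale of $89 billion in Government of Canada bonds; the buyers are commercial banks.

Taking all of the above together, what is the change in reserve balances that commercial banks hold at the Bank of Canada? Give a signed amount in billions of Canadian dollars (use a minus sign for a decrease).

-$141 billion

OMO purchase (from banks) $21 billion: the Bank of Canada pays by crediting reserve accounts → +$21B.
Discount-window repayment $73 billion: repayment is debited from reserves → −$73B.
OMO sale (to banks) $89 billion: the buying banks pay out of their reserve balances → −$89B.
Net: 21 − 73 − 89 = -$141 billion.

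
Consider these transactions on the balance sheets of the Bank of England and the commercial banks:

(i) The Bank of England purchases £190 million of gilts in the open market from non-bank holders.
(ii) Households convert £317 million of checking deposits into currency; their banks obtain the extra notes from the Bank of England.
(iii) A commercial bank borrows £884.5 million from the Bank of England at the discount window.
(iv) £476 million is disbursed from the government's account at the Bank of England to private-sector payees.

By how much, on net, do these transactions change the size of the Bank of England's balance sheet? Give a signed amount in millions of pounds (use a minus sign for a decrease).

+£1074.5 million

Bank of England balance sheet:
  Assets:      Securities +£190M, Loans to banks +£884.5M
  Liabilities: Bank reserves +£1233.5M, Currency in circulation +£317M, Government deposits −£476M
Change in total Bank of England assets = +£1074.5 million.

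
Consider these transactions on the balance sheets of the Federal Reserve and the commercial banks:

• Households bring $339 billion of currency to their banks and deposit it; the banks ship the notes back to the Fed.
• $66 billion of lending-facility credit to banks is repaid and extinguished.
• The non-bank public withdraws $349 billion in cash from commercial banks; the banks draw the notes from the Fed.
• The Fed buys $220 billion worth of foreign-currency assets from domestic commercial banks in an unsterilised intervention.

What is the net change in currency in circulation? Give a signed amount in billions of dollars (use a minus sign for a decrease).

+$10 billion

Currency deposit $339 billion: notes return to the central bank → −$339B.
Discount-window repayment $66 billion: no currency enters or leaves circulation → 0.
Currency withdrawal $349 billion: notes leave the central bank → +$349B.
FX purchase $220 billion: no currency enters or leaves circulation → 0.
Net: −339 + 0 + 349 + 0 = +$10 billion.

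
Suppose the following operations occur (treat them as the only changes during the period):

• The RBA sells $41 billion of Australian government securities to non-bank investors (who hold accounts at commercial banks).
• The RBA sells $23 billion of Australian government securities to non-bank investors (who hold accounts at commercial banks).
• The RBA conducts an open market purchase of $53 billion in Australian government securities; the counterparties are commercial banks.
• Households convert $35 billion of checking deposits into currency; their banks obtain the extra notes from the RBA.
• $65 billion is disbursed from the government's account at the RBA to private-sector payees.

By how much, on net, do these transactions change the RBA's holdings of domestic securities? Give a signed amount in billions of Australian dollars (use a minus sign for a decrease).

-$11 billion

Asset sale (to non-banks) $41 billion: securities removed from the RBA's portfolio → −$41B.
Asset sale (to non-banks) $23 billion: securities removed from the RBA's portfolio → −$23B.
OMO purchase (from banks) $53 billion: securities added to the RBA's portfolio → +$53B.
Currency withdrawal $35 billion: the RBA's securities portfolio is untouched → 0.
Government spending $65 billion: the RBA's securities portfolio is untouched → 0.
Net: −41 − 23 + 53 + 0 + 0 = -$11 billion.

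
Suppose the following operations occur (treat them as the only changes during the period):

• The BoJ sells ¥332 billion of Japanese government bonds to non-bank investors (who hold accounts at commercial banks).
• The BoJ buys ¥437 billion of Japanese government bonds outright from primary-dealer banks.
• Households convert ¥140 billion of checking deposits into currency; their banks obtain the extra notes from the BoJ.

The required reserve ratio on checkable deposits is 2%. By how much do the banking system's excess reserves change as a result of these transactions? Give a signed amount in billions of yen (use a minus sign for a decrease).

Asset sale (to non-banks) ¥332 billion: reserves −¥332B, deposits −¥332B.
OMO purchase (from banks) ¥437 billion: reserves +¥437B, deposits 0.
Currency withdrawal ¥140 billion: reserves −¥140B, deposits −¥140B.
Totals: Δreserves = −¥35B, Δdeposits = −¥472B.
Δrequired reserves = 2% × −¥472B = −¥9.44B.
Δexcess reserves = Δreserves − Δrequired = −¥35B − (−¥9.44B) = -¥25.56 billion.

-¥25.56 billion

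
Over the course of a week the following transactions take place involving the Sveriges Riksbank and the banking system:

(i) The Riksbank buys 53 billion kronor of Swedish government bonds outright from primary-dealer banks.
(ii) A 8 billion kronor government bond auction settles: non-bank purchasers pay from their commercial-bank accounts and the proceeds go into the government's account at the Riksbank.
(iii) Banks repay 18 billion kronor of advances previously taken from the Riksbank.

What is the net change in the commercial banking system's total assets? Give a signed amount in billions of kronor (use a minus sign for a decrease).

-26 billion

OMO purchase (from banks) 53 billion kronor: just an asset swap on bank balance sheets → 0.
Government account inflow 8 billion kronor: bank balance sheets shrink → −8B.
Discount-window repayment 18 billion kronor: bank balance sheets shrink → −18B.
Net: 0 − 8 − 18 = -26 billion.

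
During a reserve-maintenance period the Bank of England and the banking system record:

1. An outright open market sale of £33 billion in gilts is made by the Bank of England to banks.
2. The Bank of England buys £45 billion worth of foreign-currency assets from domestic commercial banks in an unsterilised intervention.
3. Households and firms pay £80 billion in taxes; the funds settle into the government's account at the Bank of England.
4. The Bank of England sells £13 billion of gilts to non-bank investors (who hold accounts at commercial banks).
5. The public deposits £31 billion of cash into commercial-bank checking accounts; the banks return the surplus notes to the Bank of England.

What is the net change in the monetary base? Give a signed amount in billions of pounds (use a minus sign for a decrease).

Bank of England balance sheet:
  Assets:      Securities −£46B, Foreign assets +£45B
  Liabilities: Bank reserves −£50B, Currency in circulation −£31B, Government deposits +£80B
Commercial banking system:
  Assets:      Reserves at CB −£50B, Securities +£33B, Foreign assets −£45B
  Liabilities: Checkable deposits −£62B
Monetary base = currency + reserves: −£31B + (−£50B) = -£81 billion.

-£81 billion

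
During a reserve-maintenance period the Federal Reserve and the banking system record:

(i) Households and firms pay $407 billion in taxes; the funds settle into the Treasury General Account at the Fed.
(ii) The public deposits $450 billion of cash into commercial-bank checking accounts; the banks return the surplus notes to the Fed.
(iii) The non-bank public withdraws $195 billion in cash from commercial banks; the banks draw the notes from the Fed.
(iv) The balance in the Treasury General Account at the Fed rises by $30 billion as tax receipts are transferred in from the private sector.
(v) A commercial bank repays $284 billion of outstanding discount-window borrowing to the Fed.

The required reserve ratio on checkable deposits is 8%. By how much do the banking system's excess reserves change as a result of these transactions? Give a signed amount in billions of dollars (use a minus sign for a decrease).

-$451.44 billion

Government account inflow $407 billion: reserves −$407B, deposits −$407B.
Currency deposit $450 billion: reserves +$450B, deposits +$450B.
Currency withdrawal $195 billion: reserves −$195B, deposits −$195B.
Government account inflow $30 billion: reserves −$30B, deposits −$30B.
Discount-window repayment $284 billion: reserves −$284B, deposits 0.
Totals: Δreserves = −$466B, Δdeposits = −$182B.
Δrequired reserves = 8% × −$182B = −$14.56B.
Δexcess reserves = Δreserves − Δrequired = −$466B − (−$14.56B) = -$451.44 billion.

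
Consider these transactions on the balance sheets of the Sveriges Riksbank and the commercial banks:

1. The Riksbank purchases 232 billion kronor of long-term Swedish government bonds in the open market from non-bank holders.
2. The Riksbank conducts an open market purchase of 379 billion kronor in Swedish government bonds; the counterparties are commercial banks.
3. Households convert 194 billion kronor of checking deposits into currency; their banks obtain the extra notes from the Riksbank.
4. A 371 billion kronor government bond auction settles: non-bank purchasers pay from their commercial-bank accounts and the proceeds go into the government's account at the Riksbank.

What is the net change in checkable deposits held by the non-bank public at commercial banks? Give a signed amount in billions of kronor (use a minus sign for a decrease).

-333 billion

Riksbank balance sheet:
  Assets:      Securities +611B
  Liabilities: Bank reserves +46B, Currency in circulation +194B, Government deposits +371B
Commercial banking system:
  Assets:      Reserves at CB +46B, Securities −379B
  Liabilities: Checkable deposits −333B
So the change in checkable deposits held by the non-bank public at commercial banks is -333 billion.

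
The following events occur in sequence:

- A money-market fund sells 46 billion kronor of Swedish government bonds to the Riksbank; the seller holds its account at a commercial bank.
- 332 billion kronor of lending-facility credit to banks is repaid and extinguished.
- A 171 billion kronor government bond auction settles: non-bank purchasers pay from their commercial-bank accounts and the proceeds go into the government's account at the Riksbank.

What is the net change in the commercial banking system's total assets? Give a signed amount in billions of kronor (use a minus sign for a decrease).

Riksbank balance sheet:
  Assets:      Securities +46B, Loans to banks −332B
  Liabilities: Bank reserves −457B, Government deposits +171B
Commercial banking system:
  Assets:      Reserves at CB −457B
  Liabilities: Checkable deposits −125B, Borrowings from CB −332B
Change in total bank assets = -457 billion.

-457 billion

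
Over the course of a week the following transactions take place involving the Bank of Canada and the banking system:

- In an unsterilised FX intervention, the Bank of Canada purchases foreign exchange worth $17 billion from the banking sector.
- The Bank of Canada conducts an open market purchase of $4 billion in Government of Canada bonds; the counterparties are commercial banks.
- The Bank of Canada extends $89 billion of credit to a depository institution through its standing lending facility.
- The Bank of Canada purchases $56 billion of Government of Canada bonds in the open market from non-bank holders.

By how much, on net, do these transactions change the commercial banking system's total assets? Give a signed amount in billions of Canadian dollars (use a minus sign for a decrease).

+$145 billion

Bank of Canada balance sheet:
  Assets:      Securities +$60B, Loans to banks +$89B, Foreign assets +$17B
  Liabilities: Bank reserves +$166B
Commercial banking system:
  Assets:      Reserves at CB +$166B, Securities −$4B, Foreign assets −$17B
  Liabilities: Checkable deposits +$56B, Borrowings from CB +$89B
Change in total bank assets = +$145 billion.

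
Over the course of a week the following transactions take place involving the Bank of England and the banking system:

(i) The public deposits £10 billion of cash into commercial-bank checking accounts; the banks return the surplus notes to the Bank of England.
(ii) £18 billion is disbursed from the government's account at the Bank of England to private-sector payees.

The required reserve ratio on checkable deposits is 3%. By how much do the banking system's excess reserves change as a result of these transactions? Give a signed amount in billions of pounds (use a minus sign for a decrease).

Currency deposit £10 billion: reserves +£10B, deposits +£10B.
Government spending £18 billion: reserves +£18B, deposits +£18B.
Totals: Δreserves = +£28B, Δdeposits = +£28B.
Δrequired reserves = 3% × +£28B = +£0.84B.
Δexcess reserves = Δreserves − Δrequired = +£28B − (+£0.84B) = +£27.16 billion.

+£27.16 billion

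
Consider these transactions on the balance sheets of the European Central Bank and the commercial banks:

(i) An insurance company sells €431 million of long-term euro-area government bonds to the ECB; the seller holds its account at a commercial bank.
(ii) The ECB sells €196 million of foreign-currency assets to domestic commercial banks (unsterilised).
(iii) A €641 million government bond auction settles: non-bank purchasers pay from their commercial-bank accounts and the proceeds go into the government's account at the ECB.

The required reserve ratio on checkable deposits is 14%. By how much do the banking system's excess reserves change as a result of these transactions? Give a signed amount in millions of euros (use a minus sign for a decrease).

Asset purchase (from non-banks) €431 million: reserves +€431M, deposits +€431M.
FX sale €196 million: reserves −€196M, deposits 0.
Government account inflow €641 million: reserves −€641M, deposits −€641M.
Totals: Δreserves = −€406M, Δdeposits = −€210M.
Δrequired reserves = 14% × −€210M = −€29.4M.
Δexcess reserves = Δreserves − Δrequired = −€406M − (−€29.4M) = -€376.6 million.

-€376.6 million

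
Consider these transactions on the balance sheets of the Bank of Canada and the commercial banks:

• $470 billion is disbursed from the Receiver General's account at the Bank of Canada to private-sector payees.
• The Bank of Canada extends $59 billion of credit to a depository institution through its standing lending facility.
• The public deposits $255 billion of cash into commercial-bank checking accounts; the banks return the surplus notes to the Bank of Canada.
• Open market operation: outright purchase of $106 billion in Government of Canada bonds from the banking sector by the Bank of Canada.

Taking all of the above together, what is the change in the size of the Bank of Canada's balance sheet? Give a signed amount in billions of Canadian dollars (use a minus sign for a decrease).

Government spending $470 billion: only the composition of liabilities changes → 0.
Discount-window loan $59 billion: a Bank of Canada asset is acquired → +$59B.
Currency deposit $255 billion: only the composition of liabilities changes → 0.
OMO purchase (from banks) $106 billion: a Bank of Canada asset is acquired → +$106B.
Net: 0 + 59 + 0 + 106 = +$165 billion.

+$165 billion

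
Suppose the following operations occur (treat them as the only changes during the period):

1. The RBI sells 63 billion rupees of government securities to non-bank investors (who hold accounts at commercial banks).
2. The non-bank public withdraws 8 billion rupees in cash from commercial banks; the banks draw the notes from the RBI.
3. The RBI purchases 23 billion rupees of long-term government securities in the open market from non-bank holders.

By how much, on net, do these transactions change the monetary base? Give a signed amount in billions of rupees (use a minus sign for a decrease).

Asset sale (to non-banks) 63 billion rupees: RBI balance sheet contracts → −63B.
Currency withdrawal 8 billion rupees: just a shift between currency and reserves — both are base money → 0.
Asset purchase (from non-banks) 23 billion rupees: RBI balance sheet expands → +23B.
Net: −63 + 0 + 23 = -40 billion.

-40 billion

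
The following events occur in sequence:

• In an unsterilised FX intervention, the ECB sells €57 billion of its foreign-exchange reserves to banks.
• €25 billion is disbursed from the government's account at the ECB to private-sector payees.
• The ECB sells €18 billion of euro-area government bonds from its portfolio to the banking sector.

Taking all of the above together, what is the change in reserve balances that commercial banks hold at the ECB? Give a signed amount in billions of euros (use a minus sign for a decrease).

-€50 billion

FX sale €57 billion: the buying banks pay out of their reserve balances → −€57B.
Government spending €25 billion: government payments flow into bank reserve accounts → +€25B.
OMO sale (to banks) €18 billion: the buying banks pay out of their reserve balances → −€18B.
Net: −57 + 25 − 18 = -€50 billion.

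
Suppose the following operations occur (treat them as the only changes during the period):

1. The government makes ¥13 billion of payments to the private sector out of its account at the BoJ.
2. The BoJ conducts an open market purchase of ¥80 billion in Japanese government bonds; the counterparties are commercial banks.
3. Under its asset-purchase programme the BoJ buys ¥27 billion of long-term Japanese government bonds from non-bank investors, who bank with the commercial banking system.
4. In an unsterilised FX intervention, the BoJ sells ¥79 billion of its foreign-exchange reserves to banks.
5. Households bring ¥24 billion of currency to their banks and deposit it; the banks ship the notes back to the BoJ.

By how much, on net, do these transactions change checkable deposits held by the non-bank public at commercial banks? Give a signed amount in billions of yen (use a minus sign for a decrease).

+¥64 billion

BoJ balance sheet:
  Assets:      Securities +¥107B, Foreign assets −¥79B
  Liabilities: Bank reserves +¥65B, Currency in circulation −¥24B, Government deposits −¥13B
Commercial banking system:
  Assets:      Reserves at CB +¥65B, Securities −¥80B, Foreign assets +¥79B
  Liabilities: Checkable deposits +¥64B
So the change in checkable deposits held by the non-bank public at commercial banks is +¥64 billion.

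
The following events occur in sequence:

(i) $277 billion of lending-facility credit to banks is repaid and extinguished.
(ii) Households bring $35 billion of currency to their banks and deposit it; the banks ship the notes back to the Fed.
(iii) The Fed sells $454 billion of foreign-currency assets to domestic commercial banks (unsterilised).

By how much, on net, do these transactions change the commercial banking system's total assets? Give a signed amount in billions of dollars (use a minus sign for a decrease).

Discount-window repayment $277 billion: bank balance sheets shrink → −$277B.
Currency deposit $35 billion: bank balance sheets expand → +$35B.
FX sale $454 billion: just an asset swap on bank balance sheets → 0.
Net: −277 + 35 + 0 = -$242 billion.

-$242 billion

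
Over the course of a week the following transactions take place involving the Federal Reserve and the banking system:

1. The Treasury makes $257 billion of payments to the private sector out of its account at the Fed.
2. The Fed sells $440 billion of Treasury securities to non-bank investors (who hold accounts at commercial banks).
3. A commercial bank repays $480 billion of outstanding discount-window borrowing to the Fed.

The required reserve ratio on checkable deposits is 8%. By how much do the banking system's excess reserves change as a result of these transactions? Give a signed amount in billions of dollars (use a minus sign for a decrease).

-$648.36 billion

Government spending $257 billion: reserves +$257B, deposits +$257B.
Asset sale (to non-banks) $440 billion: reserves −$440B, deposits −$440B.
Discount-window repayment $480 billion: reserves −$480B, deposits 0.
Totals: Δreserves = −$663B, Δdeposits = −$183B.
Δrequired reserves = 8% × −$183B = −$14.64B.
Δexcess reserves = Δreserves − Δrequired = −$663B − (−$14.64B) = -$648.36 billion.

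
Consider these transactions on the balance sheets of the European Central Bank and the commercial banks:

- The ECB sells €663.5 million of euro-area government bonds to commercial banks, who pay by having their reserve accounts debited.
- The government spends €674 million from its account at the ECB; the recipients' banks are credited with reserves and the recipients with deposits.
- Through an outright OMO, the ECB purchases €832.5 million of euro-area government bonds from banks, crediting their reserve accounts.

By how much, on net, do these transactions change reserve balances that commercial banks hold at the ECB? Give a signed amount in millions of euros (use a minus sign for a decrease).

+€843 million

ECB balance sheet:
  Assets:      Securities +€169M
  Liabilities: Bank reserves +€843M, Government deposits −€674M
Commercial banking system:
  Assets:      Reserves at CB +€843M, Securities −€169M
  Liabilities: Checkable deposits +€674M
So the change in reserve balances that commercial banks hold at the ECB is +€843 million.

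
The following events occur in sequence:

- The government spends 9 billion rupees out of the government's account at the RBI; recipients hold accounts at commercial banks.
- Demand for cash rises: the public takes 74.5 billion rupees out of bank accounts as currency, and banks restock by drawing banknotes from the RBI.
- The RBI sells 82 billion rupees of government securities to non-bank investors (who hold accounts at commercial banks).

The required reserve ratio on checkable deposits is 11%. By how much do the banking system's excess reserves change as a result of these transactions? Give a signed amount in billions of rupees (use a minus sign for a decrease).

-131.275 billion

Government spending 9 billion rupees: reserves +9B, deposits +9B.
Currency withdrawal 74.5 billion rupees: reserves −74.5B, deposits −74.5B.
Asset sale (to non-banks) 82 billion rupees: reserves −82B, deposits −82B.
Totals: Δreserves = −147.5B, Δdeposits = −147.5B.
Δrequired reserves = 11% × −147.5B = −16.225B.
Δexcess reserves = Δreserves − Δrequired = −147.5B − (−16.225B) = -131.275 billion.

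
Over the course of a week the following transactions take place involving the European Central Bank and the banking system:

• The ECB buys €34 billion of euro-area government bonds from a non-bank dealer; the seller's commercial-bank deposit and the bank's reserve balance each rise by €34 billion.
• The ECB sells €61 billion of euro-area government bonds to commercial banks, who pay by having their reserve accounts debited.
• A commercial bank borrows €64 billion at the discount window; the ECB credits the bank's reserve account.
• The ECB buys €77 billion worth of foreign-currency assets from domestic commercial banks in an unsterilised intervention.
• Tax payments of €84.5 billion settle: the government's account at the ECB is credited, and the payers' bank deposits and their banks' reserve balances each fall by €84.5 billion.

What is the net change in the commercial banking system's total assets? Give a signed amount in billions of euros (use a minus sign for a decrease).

+€13.5 billion

ECB balance sheet:
  Assets:      Securities −€27B, Loans to banks +€64B, Foreign assets +€77B
  Liabilities: Bank reserves +€29.5B, Government deposits +€84.5B
Commercial banking system:
  Assets:      Reserves at CB +€29.5B, Securities +€61B, Foreign assets −€77B
  Liabilities: Checkable deposits −€50.5B, Borrowings from CB +€64B
Change in total bank assets = +€13.5 billion.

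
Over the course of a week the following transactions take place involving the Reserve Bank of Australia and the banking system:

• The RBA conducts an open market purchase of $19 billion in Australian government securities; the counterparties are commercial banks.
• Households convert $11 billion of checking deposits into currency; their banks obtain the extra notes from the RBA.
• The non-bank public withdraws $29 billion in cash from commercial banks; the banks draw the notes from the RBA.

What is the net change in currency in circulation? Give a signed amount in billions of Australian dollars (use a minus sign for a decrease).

OMO purchase (from banks) $19 billion: no currency enters or leaves circulation → 0.
Currency withdrawal $11 billion: notes leave the central bank → +$11B.
Currency withdrawal $29 billion: notes leave the central bank → +$29B.
Net: 0 + 11 + 29 = +$40 billion.

+$40 billion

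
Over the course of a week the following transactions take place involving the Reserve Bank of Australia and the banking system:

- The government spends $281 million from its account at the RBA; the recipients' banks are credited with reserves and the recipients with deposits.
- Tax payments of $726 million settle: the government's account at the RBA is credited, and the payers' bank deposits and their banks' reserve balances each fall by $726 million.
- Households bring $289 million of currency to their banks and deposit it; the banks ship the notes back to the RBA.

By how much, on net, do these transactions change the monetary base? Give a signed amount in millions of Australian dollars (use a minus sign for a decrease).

-$445 million

Government spending $281 million: a non-base liability converts back to reserves → +$281M.
Government account inflow $726 million: reserves shift to a non-base liability → −$726M.
Currency deposit $289 million: just a shift between currency and reserves — both are base money → 0.
Net: 281 − 726 + 0 = -$445 million.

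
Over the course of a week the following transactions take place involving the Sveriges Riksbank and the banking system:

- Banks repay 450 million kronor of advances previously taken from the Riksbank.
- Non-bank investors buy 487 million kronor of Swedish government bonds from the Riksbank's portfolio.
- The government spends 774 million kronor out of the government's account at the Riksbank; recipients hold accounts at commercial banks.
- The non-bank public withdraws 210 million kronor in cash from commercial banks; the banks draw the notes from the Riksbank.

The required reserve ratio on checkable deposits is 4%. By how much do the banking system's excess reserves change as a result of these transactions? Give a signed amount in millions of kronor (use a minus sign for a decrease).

Discount-window repayment 450 million kronor: reserves −450M, deposits 0.
Asset sale (to non-banks) 487 million kronor: reserves −487M, deposits −487M.
Government spending 774 million kronor: reserves +774M, deposits +774M.
Currency withdrawal 210 million kronor: reserves −210M, deposits −210M.
Totals: Δreserves = −373M, Δdeposits = +77M.
Δrequired reserves = 4% × +77M = +3.08M.
Δexcess reserves = Δreserves − Δrequired = −373M − (+3.08M) = -376.08 million.

-376.08 million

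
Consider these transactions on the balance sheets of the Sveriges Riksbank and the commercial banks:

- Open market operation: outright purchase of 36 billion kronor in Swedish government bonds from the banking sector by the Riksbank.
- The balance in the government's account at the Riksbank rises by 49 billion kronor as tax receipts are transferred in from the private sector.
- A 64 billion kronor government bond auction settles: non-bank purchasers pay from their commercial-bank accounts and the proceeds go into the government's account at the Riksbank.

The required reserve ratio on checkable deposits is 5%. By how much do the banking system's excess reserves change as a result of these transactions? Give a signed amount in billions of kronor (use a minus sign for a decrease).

OMO purchase (from banks) 36 billion kronor: reserves +36B, deposits 0.
Government account inflow 49 billion kronor: reserves −49B, deposits −49B.
Government account inflow 64 billion kronor: reserves −64B, deposits −64B.
Totals: Δreserves = −77B, Δdeposits = −113B.
Δrequired reserves = 5% × −113B = −5.65B.
Δexcess reserves = Δreserves − Δrequired = −77B − (−5.65B) = -71.35 billion.

-71.35 billion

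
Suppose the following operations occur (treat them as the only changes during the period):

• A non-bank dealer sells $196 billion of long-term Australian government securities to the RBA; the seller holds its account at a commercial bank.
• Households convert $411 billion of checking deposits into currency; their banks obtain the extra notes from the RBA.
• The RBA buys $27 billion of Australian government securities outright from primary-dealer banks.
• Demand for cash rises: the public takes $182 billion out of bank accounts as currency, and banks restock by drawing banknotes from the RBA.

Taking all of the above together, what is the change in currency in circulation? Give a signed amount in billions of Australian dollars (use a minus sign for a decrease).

+$593 billion

Asset purchase (from non-banks) $196 billion: no currency enters or leaves circulation → 0.
Currency withdrawal $411 billion: notes leave the central bank → +$411B.
OMO purchase (from banks) $27 billion: no currency enters or leaves circulation → 0.
Currency withdrawal $182 billion: notes leave the central bank → +$182B.
Net: 0 + 411 + 0 + 182 = +$593 billion.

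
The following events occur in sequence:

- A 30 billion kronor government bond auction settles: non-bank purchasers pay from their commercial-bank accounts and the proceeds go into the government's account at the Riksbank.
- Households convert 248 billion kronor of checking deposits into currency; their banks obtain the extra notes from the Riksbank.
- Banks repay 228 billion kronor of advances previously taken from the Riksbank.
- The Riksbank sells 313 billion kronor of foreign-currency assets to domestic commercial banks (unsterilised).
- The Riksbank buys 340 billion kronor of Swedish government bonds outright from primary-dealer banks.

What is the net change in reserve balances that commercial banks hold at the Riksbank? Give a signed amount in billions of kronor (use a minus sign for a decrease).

Government account inflow 30 billion kronor: funds move from bank reserves into the government account → −30B.
Currency withdrawal 248 billion kronor: banks swap reserves for currency → −248B.
Discount-window repayment 228 billion kronor: repayment is debited from reserves → −228B.
FX sale 313 billion kronor: the buying banks pay out of their reserve balances → −313B.
OMO purchase (from banks) 340 billion kronor: the Riksbank pays by crediting reserve accounts → +340B.
Net: −30 − 248 − 228 − 313 + 340 = -479 billion.

-479 billion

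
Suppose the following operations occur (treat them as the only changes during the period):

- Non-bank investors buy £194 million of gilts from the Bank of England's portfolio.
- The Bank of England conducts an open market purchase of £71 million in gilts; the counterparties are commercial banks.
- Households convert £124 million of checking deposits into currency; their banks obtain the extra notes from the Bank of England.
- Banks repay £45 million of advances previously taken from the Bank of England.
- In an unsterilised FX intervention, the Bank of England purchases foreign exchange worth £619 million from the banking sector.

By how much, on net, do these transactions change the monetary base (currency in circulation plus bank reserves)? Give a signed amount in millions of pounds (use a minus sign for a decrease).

+£451 million

Asset sale (to non-banks) £194 million: Bank of England balance sheet contracts → −£194M.
OMO purchase (from banks) £71 million: Bank of England balance sheet expands → +£71M.
Currency withdrawal £124 million: just a shift between currency and reserves — both are base money → 0.
Discount-window repayment £45 million: Bank of England balance sheet contracts → −£45M.
FX purchase £619 million: Bank of England balance sheet expands → +£619M.
Net: −194 + 71 + 0 − 45 + 619 = +£451 million.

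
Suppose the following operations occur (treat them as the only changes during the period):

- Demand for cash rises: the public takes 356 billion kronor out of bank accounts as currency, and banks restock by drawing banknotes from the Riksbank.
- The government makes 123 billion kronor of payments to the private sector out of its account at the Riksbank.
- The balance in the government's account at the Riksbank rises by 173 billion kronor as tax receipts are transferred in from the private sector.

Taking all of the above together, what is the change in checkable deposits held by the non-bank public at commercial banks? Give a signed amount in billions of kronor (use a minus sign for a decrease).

Currency withdrawal 356 billion kronor: non-bank counterparties' bank balances fall → −356B.
Government spending 123 billion kronor: non-bank counterparties' bank balances rise → +123B.
Government account inflow 173 billion kronor: non-bank counterparties' bank balances fall → −173B.
Net: −356 + 123 − 173 = -406 billion.

-406 billion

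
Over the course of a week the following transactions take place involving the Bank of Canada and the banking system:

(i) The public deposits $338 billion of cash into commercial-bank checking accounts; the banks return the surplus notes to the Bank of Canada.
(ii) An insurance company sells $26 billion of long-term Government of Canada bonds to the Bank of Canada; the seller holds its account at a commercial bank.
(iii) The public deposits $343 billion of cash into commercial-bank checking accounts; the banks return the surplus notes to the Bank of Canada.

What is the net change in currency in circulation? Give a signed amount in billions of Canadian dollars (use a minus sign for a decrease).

Currency deposit $338 billion: notes return to the central bank → −$338B.
Asset purchase (from non-banks) $26 billion: no currency enters or leaves circulation → 0.
Currency deposit $343 billion: notes return to the central bank → −$343B.
Net: −338 + 0 − 343 = -$681 billion.

-$681 billion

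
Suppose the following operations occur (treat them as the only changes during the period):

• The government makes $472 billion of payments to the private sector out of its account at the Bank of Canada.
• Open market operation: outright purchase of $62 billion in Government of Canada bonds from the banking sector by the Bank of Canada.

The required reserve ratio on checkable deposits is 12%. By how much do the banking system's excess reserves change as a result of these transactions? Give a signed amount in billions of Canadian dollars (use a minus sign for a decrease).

+$477.36 billion

Government spending $472 billion: reserves +$472B, deposits +$472B.
OMO purchase (from banks) $62 billion: reserves +$62B, deposits 0.
Totals: Δreserves = +$534B, Δdeposits = +$472B.
Δrequired reserves = 12% × +$472B = +$56.64B.
Δexcess reserves = Δreserves − Δrequired = +$534B − (+$56.64B) = +$477.36 billion.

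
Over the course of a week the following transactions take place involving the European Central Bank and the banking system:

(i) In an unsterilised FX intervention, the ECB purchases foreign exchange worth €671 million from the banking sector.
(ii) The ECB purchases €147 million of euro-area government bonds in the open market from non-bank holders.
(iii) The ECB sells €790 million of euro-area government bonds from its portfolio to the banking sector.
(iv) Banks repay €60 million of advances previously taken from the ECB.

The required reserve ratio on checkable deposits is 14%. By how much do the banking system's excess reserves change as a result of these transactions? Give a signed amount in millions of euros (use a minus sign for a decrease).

FX purchase €671 million: reserves +€671M, deposits 0.
Asset purchase (from non-banks) €147 million: reserves +€147M, deposits +€147M.
OMO sale (to banks) €790 million: reserves −€790M, deposits 0.
Discount-window repayment €60 million: reserves −€60M, deposits 0.
Totals: Δreserves = −€32M, Δdeposits = +€147M.
Δrequired reserves = 14% × +€147M = +€20.58M.
Δexcess reserves = Δreserves − Δrequired = −€32M − (+€20.58M) = -€52.58 million.

-€52.58 million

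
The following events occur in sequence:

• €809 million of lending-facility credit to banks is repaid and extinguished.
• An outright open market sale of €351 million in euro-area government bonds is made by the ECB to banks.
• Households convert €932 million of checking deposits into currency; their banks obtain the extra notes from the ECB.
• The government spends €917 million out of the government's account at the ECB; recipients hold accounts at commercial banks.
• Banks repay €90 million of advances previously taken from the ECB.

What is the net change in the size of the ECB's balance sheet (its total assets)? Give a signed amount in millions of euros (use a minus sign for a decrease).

-€1250 million

Discount-window repayment €809 million: an ECB asset is shed → −€809M.
OMO sale (to banks) €351 million: an ECB asset is shed → −€351M.
Currency withdrawal €932 million: only the composition of liabilities changes → 0.
Government spending €917 million: only the composition of liabilities changes → 0.
Discount-window repayment €90 million: an ECB asset is shed → −€90M.
Net: −809 − 351 + 0 + 0 − 90 = -€1250 million.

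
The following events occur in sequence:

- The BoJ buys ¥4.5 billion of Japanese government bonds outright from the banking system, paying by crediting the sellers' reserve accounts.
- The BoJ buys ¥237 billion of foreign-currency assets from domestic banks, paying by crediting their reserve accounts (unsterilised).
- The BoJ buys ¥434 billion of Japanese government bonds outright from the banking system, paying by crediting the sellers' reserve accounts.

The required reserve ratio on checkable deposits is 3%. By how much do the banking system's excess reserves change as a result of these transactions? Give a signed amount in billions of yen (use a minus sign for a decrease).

OMO purchase (from banks) ¥4.5 billion: reserves +¥4.5B, deposits 0.
FX purchase ¥237 billion: reserves +¥237B, deposits 0.
OMO purchase (from banks) ¥434 billion: reserves +¥434B, deposits 0.
Totals: Δreserves = +¥675.5B, Δdeposits = 0.
Δrequired reserves = 3% × 0 = 0.
Δexcess reserves = Δreserves − Δrequired = +¥675.5B − (0) = +¥675.5 billion.

+¥675.5 billion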